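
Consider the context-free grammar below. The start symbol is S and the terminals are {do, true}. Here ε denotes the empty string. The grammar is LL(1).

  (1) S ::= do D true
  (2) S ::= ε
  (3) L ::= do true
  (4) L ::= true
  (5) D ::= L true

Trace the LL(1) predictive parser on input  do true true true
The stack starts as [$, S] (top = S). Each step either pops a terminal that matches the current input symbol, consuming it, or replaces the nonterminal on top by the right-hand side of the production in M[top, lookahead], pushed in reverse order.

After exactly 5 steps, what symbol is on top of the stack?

true

     Stack             Input                Action
  1  $ S               do true true true $  expand S ::= do D true
  2  $ true D do       do true true true $  match do
  3  $ true D          true true true $     expand D ::= L true
  4  $ true true L     true true true $     expand L ::= true
  5  $ true true true  true true true $     match true
Stack after step 5: $ true true (top = true).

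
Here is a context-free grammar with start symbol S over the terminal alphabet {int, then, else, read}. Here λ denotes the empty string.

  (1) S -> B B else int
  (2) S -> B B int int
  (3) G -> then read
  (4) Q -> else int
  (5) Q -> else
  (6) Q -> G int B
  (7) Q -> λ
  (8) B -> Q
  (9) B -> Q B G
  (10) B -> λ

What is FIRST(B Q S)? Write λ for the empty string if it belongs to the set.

{else, int, then}

FIRST(G): from G->then read we get {then}. So FIRST(G) = {then}.
FIRST(Q): from Q->else int we get {else}; from Q->else we get {else}; from Q->G int B we get {then}; from Q->λ we get {λ}. So FIRST(Q) = {λ, else, then}.
FIRST(B): from B->Q we get {λ, else, then}; from B->Q B G we get {else, then}; from B->λ we get {λ}. So FIRST(B) = {λ, else, then}.
FIRST(S): from S->B B else int we get {else, then}; from S->B B int int we get {else, int, then}. So FIRST(S) = {else, int, then}.
FIRST(B Q S): take FIRST of each symbol in turn, carrying on past any symbol whose FIRST contains λ; result {else, int, then}.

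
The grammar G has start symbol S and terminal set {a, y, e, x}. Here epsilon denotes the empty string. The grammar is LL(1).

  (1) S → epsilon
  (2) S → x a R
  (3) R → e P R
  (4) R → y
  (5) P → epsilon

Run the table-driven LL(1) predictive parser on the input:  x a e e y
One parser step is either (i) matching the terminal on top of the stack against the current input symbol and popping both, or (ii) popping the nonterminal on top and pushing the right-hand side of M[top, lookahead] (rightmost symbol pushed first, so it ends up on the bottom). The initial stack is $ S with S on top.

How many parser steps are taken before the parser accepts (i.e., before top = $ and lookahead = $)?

11

step 1: stack=$ S  input=x a e e y $  — expand S → x a R
step 2: stack=$ R a x  input=x a e e y $  — match x
step 3: stack=$ R a  input=a e e y $  — match a
step 4: stack=$ R  input=e e y $  — expand R → e P R
step 5: stack=$ R P e  input=e e y $  — match e
step 6: stack=$ R P  input=e y $  — expand P → epsilon
step 7: stack=$ R  input=e y $  — expand R → e P R
step 8: stack=$ R P e  input=e y $  — match e
step 9: stack=$ R P  input=y $  — expand P → epsilon
step 10: stack=$ R  input=y $  — expand R → y
step 11: stack=$ y  input=y $  — match y
Accept reached after 11 steps.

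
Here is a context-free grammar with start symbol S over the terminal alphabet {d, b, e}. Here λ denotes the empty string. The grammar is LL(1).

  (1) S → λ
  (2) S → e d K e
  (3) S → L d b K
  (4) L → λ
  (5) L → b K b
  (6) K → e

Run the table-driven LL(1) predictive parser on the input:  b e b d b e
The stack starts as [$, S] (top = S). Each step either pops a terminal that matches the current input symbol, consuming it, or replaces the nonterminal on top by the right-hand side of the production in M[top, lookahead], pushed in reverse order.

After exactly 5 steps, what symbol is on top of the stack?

b

     Stack          Input          Action
  1  $ S            b e b d b e $  expand S → L d b K
  2  $ K b d L      b e b d b e $  expand L → b K b
  3  $ K b d b K b  b e b d b e $  match b
  4  $ K b d b K    e b d b e $    expand K → e
  5  $ K b d b e    e b d b e $    match e
Stack after step 5: $ K b d b (top = b).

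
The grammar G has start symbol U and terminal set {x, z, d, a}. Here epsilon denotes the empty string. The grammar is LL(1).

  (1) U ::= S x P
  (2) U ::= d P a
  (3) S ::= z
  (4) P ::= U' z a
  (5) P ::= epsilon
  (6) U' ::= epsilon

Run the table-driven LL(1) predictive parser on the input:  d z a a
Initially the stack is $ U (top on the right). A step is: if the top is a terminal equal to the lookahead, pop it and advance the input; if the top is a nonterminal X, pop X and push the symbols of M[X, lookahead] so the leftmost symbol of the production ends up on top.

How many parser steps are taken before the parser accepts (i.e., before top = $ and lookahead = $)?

7

step 1: stack=$ U  input=d z a a $  — expand U ::= d P a
step 2: stack=$ a P d  input=d z a a $  — match d
step 3: stack=$ a P  input=z a a $  — expand P ::= U' z a
step 4: stack=$ a a z U'  input=z a a $  — expand U' ::= epsilon
step 5: stack=$ a a z  input=z a a $  — match z
step 6: stack=$ a a  input=a a $  — match a
step 7: stack=$ a  input=a $  — match a
Accept reached after 7 steps.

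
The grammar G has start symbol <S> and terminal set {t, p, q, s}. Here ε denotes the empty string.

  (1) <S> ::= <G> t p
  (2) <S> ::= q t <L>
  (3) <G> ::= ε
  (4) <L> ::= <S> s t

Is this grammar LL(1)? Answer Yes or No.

Yes

FIRST(<S>) = {q, t}
FIRST(<G>) = {ε}
FIRST(<L>) = {q, t}
FOLLOW(<S>) = {$, s}
FOLLOW(<G>) = {t}
FOLLOW(<L>) = {$, s}
Each cell of M receives at most one production.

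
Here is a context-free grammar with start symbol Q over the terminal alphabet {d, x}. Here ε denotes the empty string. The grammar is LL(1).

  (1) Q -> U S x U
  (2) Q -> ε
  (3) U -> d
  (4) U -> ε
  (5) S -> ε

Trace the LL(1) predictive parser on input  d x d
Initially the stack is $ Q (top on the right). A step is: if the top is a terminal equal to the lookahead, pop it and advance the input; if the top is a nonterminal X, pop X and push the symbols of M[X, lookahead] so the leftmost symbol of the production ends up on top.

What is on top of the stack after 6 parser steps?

d

step 1: stack=$ Q  input=d x d $  — expand Q -> U S x U
step 2: stack=$ U x S U  input=d x d $  — expand U -> d
step 3: stack=$ U x S d  input=d x d $  — match d
step 4: stack=$ U x S  input=x d $  — expand S -> ε
step 5: stack=$ U x  input=x d $  — match x
step 6: stack=$ U  input=d $  — expand U -> d
Stack after step 6: $ d (top = d).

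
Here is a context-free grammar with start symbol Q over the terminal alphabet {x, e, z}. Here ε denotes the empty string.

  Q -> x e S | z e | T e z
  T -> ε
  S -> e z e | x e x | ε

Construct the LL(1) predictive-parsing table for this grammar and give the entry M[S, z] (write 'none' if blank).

FIRST(T): from T->ε we get {ε}. So FIRST(T) = {ε}.
FIRST(S): from S->e z e we get {e}; from S->x e x we get {x}; from S->ε we get {ε}. So FIRST(S) = {ε, e, x}.
FIRST(Q): from Q->x e S we get {x}; from Q->z e we get {z}; from Q->T e z we get {e}. So FIRST(Q) = {e, x, z}.
FOLLOW(Q) includes $ since Q is the start symbol.
FOLLOW(Q): Q appears on no right-hand side. Thus FOLLOW(Q) = {$}.
FOLLOW(S): in Q->x e S, the suffix after S is empty, so FOLLOW(S) ⊇ FOLLOW(Q) = {$}. Thus FOLLOW(S) = {$}.
For S -> e z e: FIRST(e z e) = {e}, so it goes in M[S, t] for t ∈ {e}.
For S -> x e x: FIRST(x e x) = {x}, so it goes in M[S, t] for t ∈ {x}.
For S -> ε: FIRST(ε) = {ε}, so it goes in M[S, t] for t ∈ {}; since ε ∈ FIRST, also for every t ∈ FOLLOW(S) = {$}.
None of these place a production in M[S, z].

none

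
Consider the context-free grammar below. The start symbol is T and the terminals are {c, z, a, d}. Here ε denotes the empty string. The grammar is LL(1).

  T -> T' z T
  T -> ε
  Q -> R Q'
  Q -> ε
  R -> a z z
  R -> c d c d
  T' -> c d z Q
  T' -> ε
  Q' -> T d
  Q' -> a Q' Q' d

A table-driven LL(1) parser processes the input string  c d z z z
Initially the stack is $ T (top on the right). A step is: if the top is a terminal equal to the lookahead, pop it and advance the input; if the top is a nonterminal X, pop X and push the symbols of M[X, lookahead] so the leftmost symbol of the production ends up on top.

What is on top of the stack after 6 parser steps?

z

     Stack          Input        Action
  1  $ T            c d z z z $  expand T -> T' z T
  2  $ T z T'       c d z z z $  expand T' -> c d z Q
  3  $ T z Q z d c  c d z z z $  match c
  4  $ T z Q z d    d z z z $    match d
  5  $ T z Q z      z z z $      match z
  6  $ T z Q        z z $        expand Q -> ε
Stack after step 6: $ T z (top = z).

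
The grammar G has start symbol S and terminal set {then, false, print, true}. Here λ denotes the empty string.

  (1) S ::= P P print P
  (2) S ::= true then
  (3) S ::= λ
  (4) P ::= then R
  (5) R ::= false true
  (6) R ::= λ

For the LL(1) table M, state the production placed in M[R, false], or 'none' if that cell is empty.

FIRST(P) = {then}
FIRST(R) = {λ, false}
FIRST(S) = {λ, then, true}  (via P P print P)
FOLLOW(S) includes $ since S is the start symbol.
FOLLOW(P): in S::=P P print P (occurrence 1), P is followed by P print P with FIRST {then}; in S::=P P print P (occurrence 2), P is followed by print P with FIRST {print}; in S::=P P print P (occurrence 3), the suffix after P is empty, so FOLLOW(P) ⊇ FOLLOW(S) = {$}. Thus FOLLOW(P) = {$, print, then}.
FOLLOW(R): in P::=then R, the suffix after R is empty, so FOLLOW(R) ⊇ FOLLOW(P) = {$, print, then}. Thus FOLLOW(R) = {$, print, then}.
For R ::= false true: FIRST(false true) = {false}, so it goes in M[R, t] for t ∈ {false}.
For R ::= λ: FIRST(λ) = {λ}, so it goes in M[R, t] for t ∈ {}; since λ ∈ FIRST, also for every t ∈ FOLLOW(R) = {$, print, then}.

R ::= false true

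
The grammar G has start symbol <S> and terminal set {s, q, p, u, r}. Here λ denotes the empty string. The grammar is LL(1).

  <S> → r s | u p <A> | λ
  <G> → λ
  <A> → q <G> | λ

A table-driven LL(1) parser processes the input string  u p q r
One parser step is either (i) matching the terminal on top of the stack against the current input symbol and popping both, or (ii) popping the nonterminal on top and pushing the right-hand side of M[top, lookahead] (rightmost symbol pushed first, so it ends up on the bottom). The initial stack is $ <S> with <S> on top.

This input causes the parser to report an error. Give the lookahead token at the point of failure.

step 1: stack=$ <S>  input=u p q r $  — expand <S> → u p <A>
step 2: stack=$ <A> p u  input=u p q r $  — match u
step 3: stack=$ <A> p  input=p q r $  — match p
step 4: stack=$ <A>  input=q r $  — expand <A> → q <G>
step 5: stack=$ <G> q  input=q r $  — match q
step 6: stack=$ <G>  input=r $  — error: M[<G>, r] is empty

r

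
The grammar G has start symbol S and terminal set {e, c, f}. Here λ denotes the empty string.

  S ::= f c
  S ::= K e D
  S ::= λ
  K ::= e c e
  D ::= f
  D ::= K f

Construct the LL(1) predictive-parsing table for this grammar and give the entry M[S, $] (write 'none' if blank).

FIRST(K) = {e}
FIRST(S) = {λ, e, f}  (via K e D)
FIRST(D) = {e, f}  (via K f)
FOLLOW(S) includes $ since S is the start symbol.
FOLLOW(S): S appears on no right-hand side. Thus FOLLOW(S) = {$}.
For S ::= f c: FIRST(f c) = {f}, so it goes in M[S, t] for t ∈ {f}.
For S ::= K e D: FIRST(K e D) = {e}, so it goes in M[S, t] for t ∈ {e}.
For S ::= λ: FIRST(λ) = {λ}, so it goes in M[S, t] for t ∈ {}; since λ ∈ FIRST, also for every t ∈ FOLLOW(S) = {$}.

S ::= λ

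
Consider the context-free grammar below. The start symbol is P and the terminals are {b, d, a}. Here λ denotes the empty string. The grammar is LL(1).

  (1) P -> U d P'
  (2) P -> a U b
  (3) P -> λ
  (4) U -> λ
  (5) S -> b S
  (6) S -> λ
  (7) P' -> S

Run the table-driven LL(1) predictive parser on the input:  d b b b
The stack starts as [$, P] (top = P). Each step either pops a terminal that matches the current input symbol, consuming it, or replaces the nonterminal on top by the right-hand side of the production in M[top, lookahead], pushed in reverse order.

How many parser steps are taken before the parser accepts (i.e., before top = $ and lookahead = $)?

step 1: stack=$ P  input=d b b b $  — expand P -> U d P'
step 2: stack=$ P' d U  input=d b b b $  — expand U -> λ
step 3: stack=$ P' d  input=d b b b $  — match d
step 4: stack=$ P'  input=b b b $  — expand P' -> S
step 5: stack=$ S  input=b b b $  — expand S -> b S
step 6: stack=$ S b  input=b b b $  — match b
step 7: stack=$ S  input=b b $  — expand S -> b S
step 8: stack=$ S b  input=b b $  — match b
step 9: stack=$ S  input=b $  — expand S -> b S
step 10: stack=$ S b  input=b $  — match b
step 11: stack=$ S  input=$  — expand S -> λ
Accept reached after 11 steps.

11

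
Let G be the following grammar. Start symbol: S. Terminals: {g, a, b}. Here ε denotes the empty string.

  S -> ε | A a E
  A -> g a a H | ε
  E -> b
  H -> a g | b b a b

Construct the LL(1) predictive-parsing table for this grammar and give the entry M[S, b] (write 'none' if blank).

none

FIRST(A): from A->g a a H we get {g}; from A->ε we get {ε}. So FIRST(A) = {ε, g}.
FIRST(E): from E->b we get {b}. So FIRST(E) = {b}.
FIRST(H): from H->a g we get {a}; from H->b b a b we get {b}. So FIRST(H) = {a, b}.
FIRST(S): from S->ε we get {ε}; from S->A a E we get {a, g}. So FIRST(S) = {ε, a, g}.
FOLLOW(S) includes $ since S is the start symbol.
FOLLOW(S): S appears on no right-hand side. Thus FOLLOW(S) = {$}.
For S -> ε: FIRST(ε) = {ε}, so it goes in M[S, t] for t ∈ {}; since ε ∈ FIRST, also for every t ∈ FOLLOW(S) = {$}.
For S -> A a E: FIRST(A a E) = {a, g}, so it goes in M[S, t] for t ∈ {a, g}.
None of these place a production in M[S, b].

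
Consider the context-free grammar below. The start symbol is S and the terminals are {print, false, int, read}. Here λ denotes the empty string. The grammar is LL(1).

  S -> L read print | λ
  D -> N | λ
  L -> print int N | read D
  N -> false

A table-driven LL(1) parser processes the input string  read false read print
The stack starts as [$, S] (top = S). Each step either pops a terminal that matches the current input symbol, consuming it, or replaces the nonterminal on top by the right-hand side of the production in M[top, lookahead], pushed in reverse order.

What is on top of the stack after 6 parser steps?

     Stack                Input                    Action
  1  $ S                  read false read print $  expand S -> L read print
  2  $ print read L       read false read print $  expand L -> read D
  3  $ print read D read  read false read print $  match read
  4  $ print read D       false read print $       expand D -> N
  5  $ print read N       false read print $       expand N -> false
  6  $ print read false   false read print $       match false
Stack after step 6: $ print read (top = read).

read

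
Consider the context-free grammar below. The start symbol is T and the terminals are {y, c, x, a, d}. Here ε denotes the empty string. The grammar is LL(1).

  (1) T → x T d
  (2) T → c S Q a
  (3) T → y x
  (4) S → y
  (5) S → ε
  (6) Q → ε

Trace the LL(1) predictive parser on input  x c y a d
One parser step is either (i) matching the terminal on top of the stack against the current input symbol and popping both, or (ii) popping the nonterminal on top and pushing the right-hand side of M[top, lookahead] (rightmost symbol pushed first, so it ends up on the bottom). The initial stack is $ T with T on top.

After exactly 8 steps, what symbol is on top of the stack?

d

step 1: stack=$ T  input=x c y a d $  — expand T → x T d
step 2: stack=$ d T x  input=x c y a d $  — match x
step 3: stack=$ d T  input=c y a d $  — expand T → c S Q a
step 4: stack=$ d a Q S c  input=c y a d $  — match c
step 5: stack=$ d a Q S  input=y a d $  — expand S → y
step 6: stack=$ d a Q y  input=y a d $  — match y
step 7: stack=$ d a Q  input=a d $  — expand Q → ε
step 8: stack=$ d a  input=a d $  — match a
Stack after step 8: $ d (top = d).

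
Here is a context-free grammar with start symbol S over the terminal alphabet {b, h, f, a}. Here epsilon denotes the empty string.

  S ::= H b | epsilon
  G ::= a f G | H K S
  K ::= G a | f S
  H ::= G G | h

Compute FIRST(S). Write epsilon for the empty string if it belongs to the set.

{epsilon, a, h}

FIRST(S): from S::=H b we get {a, h}; from S::=epsilon we get {epsilon}. So FIRST(S) = {epsilon, a, h}.
FIRST(G): from G::=a f G we get {a}; from G::=H K S we get {a, h}. So FIRST(G) = {a, h}.
FIRST(K): from K::=G a we get {a, h}; from K::=f S we get {f}. So FIRST(K) = {a, f, h}.
FIRST(H): from H::=G G we get {a, h}; from H::=h we get {h}. So FIRST(H) = {a, h}.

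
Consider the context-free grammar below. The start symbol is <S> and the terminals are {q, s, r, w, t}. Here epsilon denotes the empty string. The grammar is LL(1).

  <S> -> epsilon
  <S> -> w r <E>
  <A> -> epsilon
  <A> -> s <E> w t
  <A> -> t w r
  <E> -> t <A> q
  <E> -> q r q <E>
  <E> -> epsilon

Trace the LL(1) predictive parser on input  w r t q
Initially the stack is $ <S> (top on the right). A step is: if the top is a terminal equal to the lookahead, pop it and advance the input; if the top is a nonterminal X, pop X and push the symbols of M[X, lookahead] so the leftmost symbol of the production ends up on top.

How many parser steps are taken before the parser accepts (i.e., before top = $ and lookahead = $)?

step 1: stack=$ <S>  input=w r t q $  — expand <S> -> w r <E>
step 2: stack=$ <E> r w  input=w r t q $  — match w
step 3: stack=$ <E> r  input=r t q $  — match r
step 4: stack=$ <E>  input=t q $  — expand <E> -> t <A> q
step 5: stack=$ q <A> t  input=t q $  — match t
step 6: stack=$ q <A>  input=q $  — expand <A> -> epsilon
step 7: stack=$ q  input=q $  — match q
Accept reached after 7 steps.

7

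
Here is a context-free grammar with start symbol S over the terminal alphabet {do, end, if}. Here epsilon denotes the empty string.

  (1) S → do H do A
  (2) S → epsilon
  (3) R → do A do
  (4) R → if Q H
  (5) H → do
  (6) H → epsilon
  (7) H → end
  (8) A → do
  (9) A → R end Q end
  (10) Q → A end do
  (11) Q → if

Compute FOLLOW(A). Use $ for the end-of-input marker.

{$, do, end}

FIRST(S): from S→do H do A we get {do}; from S→epsilon we get {epsilon}. So FIRST(S) = {epsilon, do}.
FIRST(R): from R→do A do we get {do}; from R→if Q H we get {if}. So FIRST(R) = {do, if}.
FIRST(H): from H→do we get {do}; from H→epsilon we get {epsilon}; from H→end we get {end}. So FIRST(H) = {epsilon, do, end}.
FIRST(A): from A→do we get {do}; from A→R end Q end we get {do, if}. So FIRST(A) = {do, if}.
FIRST(Q): from Q→A end do we get {do, if}; from Q→if we get {if}. So FIRST(Q) = {do, if}.
FOLLOW(S) includes $ since S is the start symbol.
FOLLOW(S): S appears on no right-hand side. Thus FOLLOW(S) = {$}.
FOLLOW(R): in A→R end Q end, R is followed by end Q end with FIRST {end}. Thus FOLLOW(R) = {end}.
FOLLOW(H): in S→do H do A, H is followed by do A with FIRST {do}; in R→if Q H, the suffix after H is empty, so FOLLOW(H) ⊇ FOLLOW(R) = {end}. Thus FOLLOW(H) = {do, end}.
FOLLOW(A): in S→do H do A, the suffix after A is empty, so FOLLOW(A) ⊇ FOLLOW(S) = {$}; in R→do A do, A is followed by do with FIRST {do}; in Q→A end do, A is followed by end do with FIRST {end}. Thus FOLLOW(A) = {$, do, end}.
FOLLOW(Q): in R→if Q H, Q is followed by H with FIRST {epsilon, do, end}; in R→if Q H, the suffix after Q is nullable, so FOLLOW(Q) ⊇ FOLLOW(R) = {end}; in A→R end Q end, Q is followed by end with FIRST {end}. Thus FOLLOW(Q) = {do, end}.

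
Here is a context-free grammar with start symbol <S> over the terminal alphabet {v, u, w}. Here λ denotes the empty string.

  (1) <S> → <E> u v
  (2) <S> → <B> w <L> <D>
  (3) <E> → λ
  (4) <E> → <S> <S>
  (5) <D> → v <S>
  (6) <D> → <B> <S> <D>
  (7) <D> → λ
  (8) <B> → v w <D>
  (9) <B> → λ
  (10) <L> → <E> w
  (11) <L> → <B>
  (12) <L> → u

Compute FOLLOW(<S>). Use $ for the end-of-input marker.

FIRST(<B>) = {λ, v}
FIRST(<S>) = {u, v, w}  (via <E> u v, <B> w <L> <D>)
FIRST(<E>) = {λ, u, v, w}  (via <S> <S>)
FIRST(<D>) = {λ, u, v, w}  (via <B> <S> <D>)
FIRST(<L>) = {λ, u, v, w}  (via <E> w, <B>)
FOLLOW(<S>) includes $ since <S> is the start symbol.
FOLLOW(<E>): in <S>→<E> u v, <E> is followed by u v with FIRST {u}; in <L>→<E> w, <E> is followed by w with FIRST {w}. Thus FOLLOW(<E>) = {u, w}.
FOLLOW(<S>): in <E>→<S> <S> (occurrence 1), <S> is followed by <S> with FIRST {u, v, w}; in <E>→<S> <S> (occurrence 2), the suffix after <S> is empty, so FOLLOW(<S>) ⊇ FOLLOW(<E>) = {u, w}; in <D>→v <S>, the suffix after <S> is empty, so FOLLOW(<S>) ⊇ FOLLOW(<D>) = {$, u, v, w}; in <D>→<B> <S> <D>, <S> is followed by <D> with FIRST {λ, u, v, w}; in <D>→<B> <S> <D>, the suffix after <S> is nullable, so FOLLOW(<S>) ⊇ FOLLOW(<D>) = {$, u, v, w}. Thus FOLLOW(<S>) = {$, u, v, w}.
FOLLOW(<L>): in <S>→<B> w <L> <D>, <L> is followed by <D> with FIRST {λ, u, v, w}; in <S>→<B> w <L> <D>, the suffix after <L> is nullable, so FOLLOW(<L>) ⊇ FOLLOW(<S>) = {$, u, v, w}. Thus FOLLOW(<L>) = {$, u, v, w}.
FOLLOW(<B>): in <S>→<B> w <L> <D>, <B> is followed by w <L> <D> with FIRST {w}; in <D>→<B> <S> <D>, <B> is followed by <S> <D> with FIRST {u, v, w}; in <L>→<B>, the suffix after <B> is empty, so FOLLOW(<B>) ⊇ FOLLOW(<L>) = {$, u, v, w}. Thus FOLLOW(<B>) = {$, u, v, w}.
FOLLOW(<D>): in <S>→<B> w <L> <D>, the suffix after <D> is empty, so FOLLOW(<D>) ⊇ FOLLOW(<S>) = {$, u, v, w}; in <D>→<B> <S> <D>, the suffix after <D> is empty (adds nothing new); in <B>→v w <D>, the suffix after <D> is empty, so FOLLOW(<D>) ⊇ FOLLOW(<B>) = {$, u, v, w}. Thus FOLLOW(<D>) = {$, u, v, w}.

{$, u, v, w}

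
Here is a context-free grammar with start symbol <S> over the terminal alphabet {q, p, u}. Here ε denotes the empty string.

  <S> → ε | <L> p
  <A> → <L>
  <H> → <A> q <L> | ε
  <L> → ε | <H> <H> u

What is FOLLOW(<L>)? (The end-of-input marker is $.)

FIRST(<S>) = {ε, p, q, u}  (via <L> p)
FIRST(<A>) = {ε, q, u}  (via <L>)
FIRST(<H>) = {ε, q, u}  (via <A> q <L>)
FIRST(<L>) = {ε, q, u}  (via <H> <H> u)
FOLLOW(<S>) includes $ since <S> is the start symbol.
FOLLOW(<S>): <S> appears on no right-hand side. Thus FOLLOW(<S>) = {$}.
FOLLOW(<A>): in <H>→<A> q <L>, <A> is followed by q <L> with FIRST {q}. Thus FOLLOW(<A>) = {q}.
FOLLOW(<H>): in <L>→<H> <H> u (occurrence 1), <H> is followed by <H> u with FIRST {q, u}; in <L>→<H> <H> u (occurrence 2), <H> is followed by u with FIRST {u}. Thus FOLLOW(<H>) = {q, u}.
FOLLOW(<L>): in <S>→<L> p, <L> is followed by p with FIRST {p}; in <A>→<L>, the suffix after <L> is empty, so FOLLOW(<L>) ⊇ FOLLOW(<A>) = {q}; in <H>→<A> q <L>, the suffix after <L> is empty, so FOLLOW(<L>) ⊇ FOLLOW(<H>) = {q, u}. Thus FOLLOW(<L>) = {p, q, u}.

{p, q, u}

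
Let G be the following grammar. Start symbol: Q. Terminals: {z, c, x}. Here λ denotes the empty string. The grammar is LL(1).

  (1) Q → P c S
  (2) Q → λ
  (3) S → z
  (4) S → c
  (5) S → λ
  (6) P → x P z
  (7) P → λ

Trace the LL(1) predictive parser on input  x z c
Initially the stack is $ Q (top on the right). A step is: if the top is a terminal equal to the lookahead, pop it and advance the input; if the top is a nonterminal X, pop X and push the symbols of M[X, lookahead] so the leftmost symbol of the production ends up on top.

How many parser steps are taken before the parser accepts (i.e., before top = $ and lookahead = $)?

7

step 1: stack=$ Q  input=x z c $  — expand Q → P c S
step 2: stack=$ S c P  input=x z c $  — expand P → x P z
step 3: stack=$ S c z P x  input=x z c $  — match x
step 4: stack=$ S c z P  input=z c $  — expand P → λ
step 5: stack=$ S c z  input=z c $  — match z
step 6: stack=$ S c  input=c $  — match c
step 7: stack=$ S  input=$  — expand S → λ
Accept reached after 7 steps.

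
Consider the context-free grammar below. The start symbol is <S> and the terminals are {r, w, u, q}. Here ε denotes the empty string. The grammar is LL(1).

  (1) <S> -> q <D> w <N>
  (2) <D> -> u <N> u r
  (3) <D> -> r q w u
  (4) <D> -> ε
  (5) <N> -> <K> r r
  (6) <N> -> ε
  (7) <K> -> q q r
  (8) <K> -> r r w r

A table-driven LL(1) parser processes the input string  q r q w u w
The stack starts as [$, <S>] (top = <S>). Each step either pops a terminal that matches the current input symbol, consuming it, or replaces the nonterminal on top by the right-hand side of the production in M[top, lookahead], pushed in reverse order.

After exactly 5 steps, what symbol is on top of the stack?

     Stack            Input          Action
  1  $ <S>            q r q w u w $  expand <S> -> q <D> w <N>
  2  $ <N> w <D> q    q r q w u w $  match q
  3  $ <N> w <D>      r q w u w $    expand <D> -> r q w u
  4  $ <N> w u w q r  r q w u w $    match r
  5  $ <N> w u w q    q w u w $      match q
Stack after step 5: $ <N> w u w (top = w).

w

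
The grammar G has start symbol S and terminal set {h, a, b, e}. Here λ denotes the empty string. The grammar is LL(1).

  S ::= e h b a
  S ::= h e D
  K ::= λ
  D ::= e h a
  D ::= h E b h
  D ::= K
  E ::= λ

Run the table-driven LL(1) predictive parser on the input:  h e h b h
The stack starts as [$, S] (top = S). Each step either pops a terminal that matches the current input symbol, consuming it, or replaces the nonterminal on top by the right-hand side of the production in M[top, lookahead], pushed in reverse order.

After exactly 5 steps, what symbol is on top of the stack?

step 1: stack=$ S  input=h e h b h $  — expand S ::= h e D
step 2: stack=$ D e h  input=h e h b h $  — match h
step 3: stack=$ D e  input=e h b h $  — match e
step 4: stack=$ D  input=h b h $  — expand D ::= h E b h
step 5: stack=$ h b E h  input=h b h $  — match h
Stack after step 5: $ h b E (top = E).

E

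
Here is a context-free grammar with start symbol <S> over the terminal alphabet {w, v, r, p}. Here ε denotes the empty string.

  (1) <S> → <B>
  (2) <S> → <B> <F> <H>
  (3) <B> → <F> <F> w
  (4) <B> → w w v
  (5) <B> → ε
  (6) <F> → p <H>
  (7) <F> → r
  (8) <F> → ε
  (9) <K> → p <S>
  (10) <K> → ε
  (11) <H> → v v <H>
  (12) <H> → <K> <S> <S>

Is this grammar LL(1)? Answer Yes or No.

FIRST(<S>) = {ε, p, r, v, w}
FIRST(<B>) = {ε, p, r, w}
FIRST(<F>) = {ε, p, r}
FIRST(<K>) = {ε, p}
FIRST(<H>) = {ε, p, r, v, w}
FOLLOW(<S>) = {$, p, r, v, w}
FOLLOW(<B>) = {$, p, r, v, w}
FOLLOW(<F>) = {$, p, r, v, w}
FOLLOW(<K>) = {$, p, r, v, w}
FOLLOW(<H>) = {$, p, r, v, w}
Cell M[<B>, p] receives both <B> → <F> <F> w and <B> → ε — the grammar is not LL(1).

No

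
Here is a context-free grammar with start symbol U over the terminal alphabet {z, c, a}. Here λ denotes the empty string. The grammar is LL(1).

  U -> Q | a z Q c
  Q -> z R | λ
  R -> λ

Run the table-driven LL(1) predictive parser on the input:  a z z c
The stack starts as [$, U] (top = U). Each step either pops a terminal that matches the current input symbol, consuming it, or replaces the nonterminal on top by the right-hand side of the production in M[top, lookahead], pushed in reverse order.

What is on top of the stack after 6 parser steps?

c

     Stack      Input      Action
  1  $ U        a z z c $  expand U -> a z Q c
  2  $ c Q z a  a z z c $  match a
  3  $ c Q z    z z c $    match z
  4  $ c Q      z c $      expand Q -> z R
  5  $ c R z    z c $      match z
  6  $ c R      c $        expand R -> λ
Stack after step 6: $ c (top = c).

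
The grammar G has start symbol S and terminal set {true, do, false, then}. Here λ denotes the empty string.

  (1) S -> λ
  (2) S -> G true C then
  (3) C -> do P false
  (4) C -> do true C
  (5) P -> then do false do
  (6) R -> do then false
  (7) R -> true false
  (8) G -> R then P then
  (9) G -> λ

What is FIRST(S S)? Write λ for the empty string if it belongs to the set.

FIRST(C): from C->do P false we get {do}; from C->do true C we get {do}. So FIRST(C) = {do}.
FIRST(P): from P->then do false do we get {then}. So FIRST(P) = {then}.
FIRST(R): from R->do then false we get {do}; from R->true false we get {true}. So FIRST(R) = {do, true}.
FIRST(G): from G->R then P then we get {do, true}; from G->λ we get {λ}. So FIRST(G) = {λ, do, true}.
FIRST(S): from S->λ we get {λ}; from S->G true C then we get {do, true}. So FIRST(S) = {λ, do, true}.
FIRST(S S): take FIRST of each symbol in turn, carrying on past any symbol whose FIRST contains λ; result {λ, do, true}.

{λ, do, true}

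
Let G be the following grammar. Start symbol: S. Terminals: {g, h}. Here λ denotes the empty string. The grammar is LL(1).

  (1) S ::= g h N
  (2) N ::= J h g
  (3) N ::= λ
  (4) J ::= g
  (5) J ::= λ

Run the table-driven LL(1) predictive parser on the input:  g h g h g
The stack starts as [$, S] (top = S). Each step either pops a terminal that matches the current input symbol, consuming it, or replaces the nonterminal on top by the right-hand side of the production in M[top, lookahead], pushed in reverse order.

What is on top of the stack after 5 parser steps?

g

     Stack    Input        Action
  1  $ S      g h g h g $  expand S ::= g h N
  2  $ N h g  g h g h g $  match g
  3  $ N h    h g h g $    match h
  4  $ N      g h g $      expand N ::= J h g
  5  $ g h J  g h g $      expand J ::= g
Stack after step 5: $ g h g (top = g).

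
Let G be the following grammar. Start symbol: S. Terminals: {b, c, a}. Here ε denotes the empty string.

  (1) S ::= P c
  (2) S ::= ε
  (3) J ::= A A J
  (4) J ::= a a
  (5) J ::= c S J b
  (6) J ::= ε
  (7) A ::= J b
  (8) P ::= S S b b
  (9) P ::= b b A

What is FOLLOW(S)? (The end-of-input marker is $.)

FIRST(S) = {ε, b}  (via P c)
FIRST(P) = {b}  (via S S b b)
FIRST(J) = {ε, a, b, c}  (via A A J)
FIRST(A) = {a, b, c}  (via J b)
FOLLOW(S) includes $ since S is the start symbol.
FOLLOW(S): in J::=c S J b, S is followed by J b with FIRST {a, b, c}; in P::=S S b b (occurrence 1), S is followed by S b b with FIRST {b}; in P::=S S b b (occurrence 2), S is followed by b b with FIRST {b}. Thus FOLLOW(S) = {$, a, b, c}.
FOLLOW(J): in J::=A A J, the suffix after J is empty (adds nothing new); in J::=c S J b, J is followed by b with FIRST {b}; in A::=J b, J is followed by b with FIRST {b}. Thus FOLLOW(J) = {b}.
FOLLOW(P): in S::=P c, P is followed by c with FIRST {c}. Thus FOLLOW(P) = {c}.
FOLLOW(A): in J::=A A J (occurrence 1), A is followed by A J with FIRST {a, b, c}; in J::=A A J (occurrence 2), A is followed by J with FIRST {ε, a, b, c}; in J::=A A J (occurrence 2), the suffix after A is nullable, so FOLLOW(A) ⊇ FOLLOW(J) = {b}; in P::=b b A, the suffix after A is empty, so FOLLOW(A) ⊇ FOLLOW(P) = {c}. Thus FOLLOW(A) = {a, b, c}.

{$, a, b, c}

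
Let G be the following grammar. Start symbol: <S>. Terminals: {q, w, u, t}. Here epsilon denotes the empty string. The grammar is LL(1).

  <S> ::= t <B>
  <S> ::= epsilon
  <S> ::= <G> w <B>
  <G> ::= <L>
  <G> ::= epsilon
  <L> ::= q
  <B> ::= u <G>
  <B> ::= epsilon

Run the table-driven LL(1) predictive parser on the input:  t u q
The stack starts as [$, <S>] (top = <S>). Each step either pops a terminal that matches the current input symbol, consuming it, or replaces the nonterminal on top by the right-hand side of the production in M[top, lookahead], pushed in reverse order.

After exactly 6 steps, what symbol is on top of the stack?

q

     Stack    Input    Action
  1  $ <S>    t u q $  expand <S> ::= t <B>
  2  $ <B> t  t u q $  match t
  3  $ <B>    u q $    expand <B> ::= u <G>
  4  $ <G> u  u q $    match u
  5  $ <G>    q $      expand <G> ::= <L>
  6  $ <L>    q $      expand <L> ::= q
Stack after step 6: $ q (top = q).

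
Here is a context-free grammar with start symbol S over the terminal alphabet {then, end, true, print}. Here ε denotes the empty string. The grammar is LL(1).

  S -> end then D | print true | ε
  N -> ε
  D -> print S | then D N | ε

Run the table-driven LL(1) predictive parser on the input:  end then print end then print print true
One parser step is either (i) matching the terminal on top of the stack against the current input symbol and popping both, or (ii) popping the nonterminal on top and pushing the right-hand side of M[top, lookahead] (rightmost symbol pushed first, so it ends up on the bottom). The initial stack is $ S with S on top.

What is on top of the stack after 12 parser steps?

      Stack         Input                                       Action
   1  $ S           end then print end then print print true $  expand S -> end then D
   2  $ D then end  end then print end then print print true $  match end
   3  $ D then      then print end then print print true $      match then
   4  $ D           print end then print print true $           expand D -> print S
   5  $ S print     print end then print print true $           match print
   6  $ S           end then print print true $                 expand S -> end then D
   7  $ D then end  end then print print true $                 match end
   8  $ D then      then print print true $                     match then
   9  $ D           print print true $                          expand D -> print S
  10  $ S print     print print true $                          match print
  11  $ S           print true $                                expand S -> print true
  12  $ true print  print true $                                match print
Stack after step 12: $ true (top = true).

true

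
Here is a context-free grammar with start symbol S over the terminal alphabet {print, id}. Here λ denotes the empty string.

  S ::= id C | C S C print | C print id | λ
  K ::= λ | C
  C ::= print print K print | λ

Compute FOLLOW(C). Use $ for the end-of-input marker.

FIRST(C): from C::=print print K print we get {print}; from C::=λ we get {λ}. So FIRST(C) = {λ, print}.
FIRST(S): from S::=id C we get {id}; from S::=C S C print we get {id, print}; from S::=C print id we get {print}; from S::=λ we get {λ}. So FIRST(S) = {λ, id, print}.
FIRST(K): from K::=λ we get {λ}; from K::=C we get {λ, print}. So FIRST(K) = {λ, print}.
FOLLOW(S) includes $ since S is the start symbol.
FOLLOW(S): in S::=C S C print, S is followed by C print with FIRST {print}. Thus FOLLOW(S) = {$, print}.
FOLLOW(K): in C::=print print K print, K is followed by print with FIRST {print}. Thus FOLLOW(K) = {print}.
FOLLOW(C): in S::=id C, the suffix after C is empty, so FOLLOW(C) ⊇ FOLLOW(S) = {$, print}; in S::=C S C print (occurrence 1), C is followed by S C print with FIRST {id, print}; in S::=C S C print (occurrence 2), C is followed by print with FIRST {print}; in S::=C print id, C is followed by print id with FIRST {print}; in K::=C, the suffix after C is empty, so FOLLOW(C) ⊇ FOLLOW(K) = {print}. Thus FOLLOW(C) = {$, id, print}.

{$, id, print}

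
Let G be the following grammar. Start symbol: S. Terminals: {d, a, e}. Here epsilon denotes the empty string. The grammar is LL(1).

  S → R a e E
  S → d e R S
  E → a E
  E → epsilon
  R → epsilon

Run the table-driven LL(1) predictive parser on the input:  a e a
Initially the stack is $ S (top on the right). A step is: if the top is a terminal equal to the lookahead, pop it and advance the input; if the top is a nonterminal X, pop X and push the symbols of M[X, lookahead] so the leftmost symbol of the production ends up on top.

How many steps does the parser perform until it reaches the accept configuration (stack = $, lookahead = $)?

7

step 1: stack=$ S  input=a e a $  — expand S → R a e E
step 2: stack=$ E e a R  input=a e a $  — expand R → epsilon
step 3: stack=$ E e a  input=a e a $  — match a
step 4: stack=$ E e  input=e a $  — match e
step 5: stack=$ E  input=a $  — expand E → a E
step 6: stack=$ E a  input=a $  — match a
step 7: stack=$ E  input=$  — expand E → epsilon
Accept reached after 7 steps.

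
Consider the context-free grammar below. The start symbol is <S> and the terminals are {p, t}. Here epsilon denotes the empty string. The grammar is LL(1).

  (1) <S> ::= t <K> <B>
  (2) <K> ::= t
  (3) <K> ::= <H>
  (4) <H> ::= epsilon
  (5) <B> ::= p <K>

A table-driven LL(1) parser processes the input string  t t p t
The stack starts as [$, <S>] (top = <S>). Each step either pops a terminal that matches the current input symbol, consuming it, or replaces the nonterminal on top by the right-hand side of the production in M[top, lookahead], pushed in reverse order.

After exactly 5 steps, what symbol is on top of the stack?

     Stack        Input      Action
  1  $ <S>        t t p t $  expand <S> ::= t <K> <B>
  2  $ <B> <K> t  t t p t $  match t
  3  $ <B> <K>    t p t $    expand <K> ::= t
  4  $ <B> t      t p t $    match t
  5  $ <B>        p t $      expand <B> ::= p <K>
Stack after step 5: $ <K> p (top = p).

p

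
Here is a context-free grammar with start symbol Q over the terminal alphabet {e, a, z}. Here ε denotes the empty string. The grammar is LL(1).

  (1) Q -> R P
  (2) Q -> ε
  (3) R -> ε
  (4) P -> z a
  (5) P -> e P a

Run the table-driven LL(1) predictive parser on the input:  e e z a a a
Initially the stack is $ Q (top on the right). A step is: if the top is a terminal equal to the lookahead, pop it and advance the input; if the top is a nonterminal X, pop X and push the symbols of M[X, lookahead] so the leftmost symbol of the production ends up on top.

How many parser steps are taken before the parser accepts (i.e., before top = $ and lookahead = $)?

step 1: stack=$ Q  input=e e z a a a $  — expand Q -> R P
step 2: stack=$ P R  input=e e z a a a $  — expand R -> ε
step 3: stack=$ P  input=e e z a a a $  — expand P -> e P a
step 4: stack=$ a P e  input=e e z a a a $  — match e
step 5: stack=$ a P  input=e z a a a $  — expand P -> e P a
step 6: stack=$ a a P e  input=e z a a a $  — match e
step 7: stack=$ a a P  input=z a a a $  — expand P -> z a
step 8: stack=$ a a a z  input=z a a a $  — match z
step 9: stack=$ a a a  input=a a a $  — match a
step 10: stack=$ a a  input=a a $  — match a
step 11: stack=$ a  input=a $  — match a
Accept reached after 11 steps.

11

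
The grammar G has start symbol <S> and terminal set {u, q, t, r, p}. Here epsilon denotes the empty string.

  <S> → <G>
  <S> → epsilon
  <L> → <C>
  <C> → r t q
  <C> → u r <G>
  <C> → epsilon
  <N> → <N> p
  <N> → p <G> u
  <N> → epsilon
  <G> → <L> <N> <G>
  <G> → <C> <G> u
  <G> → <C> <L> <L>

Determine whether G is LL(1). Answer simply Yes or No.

No

FIRST(<S>) = {epsilon, p, r, u}
FIRST(<L>) = {epsilon, r, u}
FIRST(<C>) = {epsilon, r, u}
FIRST(<N>) = {epsilon, p}
FIRST(<G>) = {epsilon, p, r, u}
FOLLOW(<S>) = {$}
FOLLOW(<L>) = {$, p, r, u}
FOLLOW(<C>) = {$, p, r, u}
FOLLOW(<N>) = {$, p, r, u}
FOLLOW(<G>) = {$, p, r, u}
Cell M[<C>, r] receives both <C> → r t q and <C> → epsilon — the grammar is not LL(1).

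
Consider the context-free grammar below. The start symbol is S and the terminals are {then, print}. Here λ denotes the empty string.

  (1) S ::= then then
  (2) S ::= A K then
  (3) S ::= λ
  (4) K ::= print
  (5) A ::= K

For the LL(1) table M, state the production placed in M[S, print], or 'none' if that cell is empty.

FIRST(K) = {print}
FIRST(A) = {print}  (via K)
FIRST(S) = {λ, print, then}  (via A K then)
FOLLOW(S) includes $ since S is the start symbol.
FOLLOW(S): S appears on no right-hand side. Thus FOLLOW(S) = {$}.
For S ::= then then: FIRST(then then) = {then}, so it goes in M[S, t] for t ∈ {then}.
For S ::= A K then: FIRST(A K then) = {print}, so it goes in M[S, t] for t ∈ {print}.
For S ::= λ: FIRST(λ) = {λ}, so it goes in M[S, t] for t ∈ {}; since λ ∈ FIRST, also for every t ∈ FOLLOW(S) = {$}.

S ::= A K then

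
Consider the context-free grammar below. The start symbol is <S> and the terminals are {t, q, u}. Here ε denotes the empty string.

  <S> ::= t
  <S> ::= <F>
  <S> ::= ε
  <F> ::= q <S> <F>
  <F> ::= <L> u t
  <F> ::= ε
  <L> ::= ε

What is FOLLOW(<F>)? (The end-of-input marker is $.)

{$, q, u}

FIRST(<L>): from <L>::=ε we get {ε}. So FIRST(<L>) = {ε}.
FIRST(<F>): from <F>::=q <S> <F> we get {q}; from <F>::=<L> u t we get {u}; from <F>::=ε we get {ε}. So FIRST(<F>) = {ε, q, u}.
FIRST(<S>): from <S>::=t we get {t}; from <S>::=<F> we get {ε, q, u}; from <S>::=ε we get {ε}. So FIRST(<S>) = {ε, q, t, u}.
FOLLOW(<S>) includes $ since <S> is the start symbol.
FOLLOW(<L>): in <F>::=<L> u t, <L> is followed by u t with FIRST {u}. Thus FOLLOW(<L>) = {u}.
FOLLOW(<S>): in <F>::=q <S> <F>, <S> is followed by <F> with FIRST {ε, q, u}; in <F>::=q <S> <F>, the suffix after <S> is nullable, so FOLLOW(<S>) ⊇ FOLLOW(<F>) = {$, q, u}. Thus FOLLOW(<S>) = {$, q, u}.
FOLLOW(<F>): in <S>::=<F>, the suffix after <F> is empty, so FOLLOW(<F>) ⊇ FOLLOW(<S>) = {$, q, u}; in <F>::=q <S> <F>, the suffix after <F> is empty (adds nothing new). Thus FOLLOW(<F>) = {$, q, u}.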